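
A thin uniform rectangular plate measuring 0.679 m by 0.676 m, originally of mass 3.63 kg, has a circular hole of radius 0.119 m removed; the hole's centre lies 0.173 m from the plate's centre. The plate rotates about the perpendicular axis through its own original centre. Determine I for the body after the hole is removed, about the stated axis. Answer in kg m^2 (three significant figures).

Unpierced body about its centre: I₀ = (1/12)M(a²+b²) = (1/12)(3.63)[(0.679)² + (0.676)²] = 0.2777 kg m^2.
The removed disk has mass m = M·πr²/(ab) = (3.63)·π(0.119)²/(0.679·0.676) = 0.35183 kg (same uniform areal density).
Its moment of inertia about the rotation axis (parallel-axis theorem): I_hole = (1/2)mr² + md² = (1/2)(0.35183)(0.119)² + (0.35183)(0.173)² = 0.013021 kg m^2.
Treating the hole as negative mass, I = I₀ − I_hole = 0.2777 − 0.013021 = 0.26468 kg m^2.

0.265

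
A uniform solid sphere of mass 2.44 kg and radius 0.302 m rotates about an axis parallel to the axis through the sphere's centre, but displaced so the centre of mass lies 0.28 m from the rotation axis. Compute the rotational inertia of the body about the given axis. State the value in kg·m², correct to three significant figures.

0.280

I_cm = (2/5)MR² = (2/5)(2.44)(0.302)² = 0.089015 kg·m²; centre at d = 0.28 m, so the parallel axis theorem gives I = 0.089015 + (2.44)(0.28)² = 0.28031 kg·m².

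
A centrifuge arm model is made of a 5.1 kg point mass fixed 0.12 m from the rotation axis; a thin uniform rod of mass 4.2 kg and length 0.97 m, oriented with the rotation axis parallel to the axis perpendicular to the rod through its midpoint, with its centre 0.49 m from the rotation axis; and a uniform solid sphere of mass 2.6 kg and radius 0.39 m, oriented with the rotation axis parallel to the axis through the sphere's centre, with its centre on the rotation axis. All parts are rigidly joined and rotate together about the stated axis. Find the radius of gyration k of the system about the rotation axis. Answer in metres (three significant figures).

Point mass: I_cm = 0; centre at d = 0.12 m, so the parallel axis theorem gives I = 0 + (5.1)(0.12)² = 0.07344 kg m².
Thin rod: I_cm = (1/12)ML² = (1/12)(4.2)(0.97)² = 0.32931 kg m²; centre at d = 0.49 m, so the parallel axis theorem gives I = 0.32931 + (4.2)(0.49)² = 1.3377 kg m².
Solid sphere: I_cm = (2/5)MR² = (2/5)(2.6)(0.39)² = 0.15818 kg m²; axis through the centre, so I = 0.15818 kg m².
Total I = 1.5694 kg m²; total mass M = 11.9 kg.
k = √(I/M) = √(1.5694/11.9) = 0.36315 m.

0.363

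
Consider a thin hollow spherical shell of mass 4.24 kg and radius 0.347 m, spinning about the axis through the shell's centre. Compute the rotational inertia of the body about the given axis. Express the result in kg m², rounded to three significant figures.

I_cm = (2/3)MR² = (2/3)(4.24)(0.347)² = 0.34036 kg m²; axis through the centre, so I = 0.34036 kg m².

0.340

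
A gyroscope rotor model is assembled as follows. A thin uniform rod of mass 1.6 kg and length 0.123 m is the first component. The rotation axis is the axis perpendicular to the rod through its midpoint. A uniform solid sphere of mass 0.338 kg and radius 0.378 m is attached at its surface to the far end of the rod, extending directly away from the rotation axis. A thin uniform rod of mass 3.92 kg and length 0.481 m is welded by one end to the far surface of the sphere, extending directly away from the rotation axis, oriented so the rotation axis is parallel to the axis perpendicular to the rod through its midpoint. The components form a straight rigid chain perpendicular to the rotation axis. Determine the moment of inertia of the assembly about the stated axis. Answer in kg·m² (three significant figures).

4.55

Thin rod: I_cm = (1/12)ML² = (1/12)(1.6)(0.123)² = 0.0020172 kg·m²; axis through the centre, so I = 0.0020172 kg·m².
Solid sphere: I_cm = (2/5)MR² = (2/5)(0.338)(0.378)² = 0.019318 kg·m²; centre at d = 0.0615 + 0.378 = 0.4395 m, so I = I_cm + Md² gives I = 0.019318 + (0.338)(0.4395)² = 0.084606 kg·m².
Thin rod: I_cm = (1/12)ML² = (1/12)(3.92)(0.481)² = 0.075578 kg·m²; centre at d = 0.0615 + 0.378 + 0.378 + 0.2405 = 1.058 m, so I = I_cm + Md² gives I = 0.075578 + (3.92)(1.058)² = 4.4635 kg·m².
Total I = 0.0020172 + 0.084606 + 4.4635 = 4.5501 kg·m².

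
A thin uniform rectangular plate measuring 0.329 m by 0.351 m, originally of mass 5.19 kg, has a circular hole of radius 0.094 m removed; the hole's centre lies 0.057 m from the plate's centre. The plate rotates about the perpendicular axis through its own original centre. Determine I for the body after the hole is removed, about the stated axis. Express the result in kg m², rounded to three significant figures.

0.0905

Unpierced body about its centre: I₀ = (1/12)M(a²+b²) = (1/12)(5.19)[(0.329)² + (0.351)²] = 0.1001 kg m².
The removed disk has mass m = M·πr²/(ab) = (5.19)·π(0.094)²/(0.329·0.351) = 1.2476 kg (same uniform areal density).
Its moment of inertia about the rotation axis (parallel-axis theorem): I_hole = (1/2)mr² + md² = (1/2)(1.2476)(0.094)² + (1.2476)(0.057)² = 0.0095652 kg m².
Treating the hole as negative mass, I = I₀ − I_hole = 0.1001 − 0.0095652 = 0.090533 kg m².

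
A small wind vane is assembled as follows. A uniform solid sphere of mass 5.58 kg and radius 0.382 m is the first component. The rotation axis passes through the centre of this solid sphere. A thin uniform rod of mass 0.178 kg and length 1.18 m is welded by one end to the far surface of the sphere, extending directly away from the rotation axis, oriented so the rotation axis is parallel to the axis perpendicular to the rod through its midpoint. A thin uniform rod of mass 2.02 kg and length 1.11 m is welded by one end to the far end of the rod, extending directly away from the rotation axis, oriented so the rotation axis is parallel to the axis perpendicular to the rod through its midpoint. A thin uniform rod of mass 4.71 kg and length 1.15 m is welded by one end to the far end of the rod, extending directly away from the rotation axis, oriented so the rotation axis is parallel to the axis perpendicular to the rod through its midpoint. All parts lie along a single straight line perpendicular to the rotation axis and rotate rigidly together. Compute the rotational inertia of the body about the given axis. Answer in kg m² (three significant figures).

Solid sphere: I_cm = (2/5)MR² = (2/5)(5.58)(0.382)² = 0.3257 kg m²; axis through the centre, so I = 0.3257 kg m².
Thin rod: I_cm = (1/12)ML² = (1/12)(0.178)(1.18)² = 0.020654 kg m²; centre at d = 0.382 + 0.59 = 0.972 m, so the parallel axis theorem gives I = 0.020654 + (0.178)(0.972)² = 0.18883 kg m².
Thin rod: I_cm = (1/12)ML² = (1/12)(2.02)(1.11)² = 0.2074 kg m²; centre at d = 0.382 + 0.59 + 0.59 + 0.555 = 2.117 m, so the parallel axis theorem gives I = 0.2074 + (2.02)(2.117)² = 9.2604 kg m².
Thin rod: I_cm = (1/12)ML² = (1/12)(4.71)(1.15)² = 0.51908 kg m²; centre at d = 0.382 + 0.59 + 0.59 + 0.555 + 0.555 + 0.575 = 3.247 m, so the parallel axis theorem gives I = 0.51908 + (4.71)(3.247)² = 50.177 kg m².
Total I = 0.3257 + 0.18883 + 9.2604 + 50.177 = 59.952 kg m².

60.0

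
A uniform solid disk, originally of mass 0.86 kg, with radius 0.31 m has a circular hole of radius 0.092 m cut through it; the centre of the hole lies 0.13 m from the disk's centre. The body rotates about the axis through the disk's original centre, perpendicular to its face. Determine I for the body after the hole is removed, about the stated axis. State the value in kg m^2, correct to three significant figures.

0.0397

Unpierced body about its centre: I₀ = (1/2)MR² = (1/2)(0.86)(0.31)² = 0.041323 kg m^2.
The removed disk has mass m = M·(r/R)² = (0.86)(0.092/0.31)² = 0.075744 kg (same uniform areal density).
Its moment of inertia about the rotation axis (parallel-axis theorem): I_hole = (1/2)mr² + md² = (1/2)(0.075744)(0.092)² + (0.075744)(0.13)² = 0.0016006 kg m^2.
Treating the hole as negative mass, I = I₀ − I_hole = 0.041323 − 0.0016006 = 0.039722 kg m^2.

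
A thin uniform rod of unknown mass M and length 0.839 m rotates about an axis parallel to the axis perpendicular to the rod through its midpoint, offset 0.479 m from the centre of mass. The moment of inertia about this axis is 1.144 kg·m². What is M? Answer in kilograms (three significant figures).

I = I_cm + Md² = (1/12)ML² + Md² = M·[0.0833333·(0.839)² + (0.479)²] = M·0.2881.
So M = 1.144 / 0.2881 = 3.9708 kg.

3.97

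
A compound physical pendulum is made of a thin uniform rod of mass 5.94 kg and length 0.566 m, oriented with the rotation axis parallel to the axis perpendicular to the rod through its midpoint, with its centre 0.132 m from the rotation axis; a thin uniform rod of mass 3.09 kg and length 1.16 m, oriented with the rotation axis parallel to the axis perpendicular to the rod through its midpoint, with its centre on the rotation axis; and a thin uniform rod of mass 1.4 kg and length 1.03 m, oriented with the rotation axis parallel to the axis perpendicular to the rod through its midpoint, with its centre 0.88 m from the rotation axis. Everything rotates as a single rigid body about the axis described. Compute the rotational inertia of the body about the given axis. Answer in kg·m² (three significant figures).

Thin rod: I_cm = (1/12)ML² = (1/12)(5.94)(0.566)² = 0.15858 kg·m²; centre at d = 0.132 m, so the parallel axis theorem gives I = 0.15858 + (5.94)(0.132)² = 0.26207 kg·m².
Thin rod: I_cm = (1/12)ML² = (1/12)(3.09)(1.16)² = 0.34649 kg·m²; axis through the centre, so I = 0.34649 kg·m².
Thin rod: I_cm = (1/12)ML² = (1/12)(1.4)(1.03)² = 0.12377 kg·m²; centre at d = 0.88 m, so the parallel axis theorem gives I = 0.12377 + (1.4)(0.88)² = 1.2079 kg·m².
Total I = 0.26207 + 0.34649 + 1.2079 = 1.8165 kg·m².

1.82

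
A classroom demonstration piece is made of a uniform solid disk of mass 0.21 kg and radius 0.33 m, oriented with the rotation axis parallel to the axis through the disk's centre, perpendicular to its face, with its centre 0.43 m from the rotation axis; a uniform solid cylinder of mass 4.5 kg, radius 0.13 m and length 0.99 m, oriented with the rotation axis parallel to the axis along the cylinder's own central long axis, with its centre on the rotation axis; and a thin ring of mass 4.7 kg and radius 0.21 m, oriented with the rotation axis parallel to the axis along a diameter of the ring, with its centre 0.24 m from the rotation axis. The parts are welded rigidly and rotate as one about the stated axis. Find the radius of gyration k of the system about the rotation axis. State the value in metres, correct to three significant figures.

Solid disk: I_cm = (1/2)MR² = (1/2)(0.21)(0.33)² = 0.011435 kg m²; centre at d = 0.43 m, so I = I_cm + Md² gives I = 0.011435 + (0.21)(0.43)² = 0.050263 kg m².
Solid cylinder: I_cm = (1/2)MR² = (1/2)(4.5)(0.13)² = 0.038025 kg m²; axis through the centre, so I = 0.038025 kg m².
Thin ring: I_cm = (1/2)MR² = (1/2)(4.7)(0.21)² = 0.10363 kg m²; centre at d = 0.24 m, so I = I_cm + Md² gives I = 0.10363 + (4.7)(0.24)² = 0.37435 kg m².
Total I = 0.46264 kg m²; total mass M = 9.41 kg.
k = √(I/M) = √(0.46264/9.41) = 0.22173 m.

0.222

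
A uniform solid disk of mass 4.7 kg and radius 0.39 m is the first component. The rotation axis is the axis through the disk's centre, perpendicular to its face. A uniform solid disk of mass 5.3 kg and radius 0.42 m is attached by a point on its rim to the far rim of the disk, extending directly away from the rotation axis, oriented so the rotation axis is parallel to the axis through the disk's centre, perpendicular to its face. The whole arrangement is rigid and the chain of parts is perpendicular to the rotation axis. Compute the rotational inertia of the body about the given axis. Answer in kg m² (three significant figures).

Solid disk: I_cm = (1/2)MR² = (1/2)(4.7)(0.39)² = 0.35744 kg m²; axis through the centre, so I = 0.35744 kg m².
Solid disk: I_cm = (1/2)MR² = (1/2)(5.3)(0.42)² = 0.46746 kg m²; centre at d = 0.39 + 0.42 = 0.81 m, so the parallel axis theorem gives I = 0.46746 + (5.3)(0.81)² = 3.9448 kg m².
Total I = 0.35744 + 3.9448 = 4.3022 kg m².

4.30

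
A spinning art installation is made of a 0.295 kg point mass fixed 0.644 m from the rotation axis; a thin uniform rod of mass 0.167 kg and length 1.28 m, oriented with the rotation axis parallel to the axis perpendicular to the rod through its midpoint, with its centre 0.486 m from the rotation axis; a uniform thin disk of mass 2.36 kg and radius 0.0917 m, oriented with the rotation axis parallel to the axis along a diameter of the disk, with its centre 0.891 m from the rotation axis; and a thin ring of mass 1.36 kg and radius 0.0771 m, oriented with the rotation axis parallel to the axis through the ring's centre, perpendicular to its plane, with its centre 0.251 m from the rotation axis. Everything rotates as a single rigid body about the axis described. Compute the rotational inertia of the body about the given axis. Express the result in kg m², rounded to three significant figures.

2.16

Point mass: I_cm = 0; centre at d = 0.644 m, so I = I_cm + Md² gives I = 0 + (0.295)(0.644)² = 0.12235 kg m².
Thin rod: I_cm = (1/12)ML² = (1/12)(0.167)(1.28)² = 0.022801 kg m²; centre at d = 0.486 m, so I = I_cm + Md² gives I = 0.022801 + (0.167)(0.486)² = 0.062246 kg m².
Thin disk: I_cm = (1/4)MR² = (1/4)(2.36)(0.0917)² = 0.0049612 kg m²; centre at d = 0.891 m, so I = I_cm + Md² gives I = 0.0049612 + (2.36)(0.891)² = 1.8785 kg m².
Thin ring: I_cm = MR² = (1.36)(0.0771)² = 0.0080844 kg m²; centre at d = 0.251 m, so I = I_cm + Md² gives I = 0.0080844 + (1.36)(0.251)² = 0.093766 kg m².
Total I = 0.12235 + 0.062246 + 1.8785 + 0.093766 = 2.1569 kg m².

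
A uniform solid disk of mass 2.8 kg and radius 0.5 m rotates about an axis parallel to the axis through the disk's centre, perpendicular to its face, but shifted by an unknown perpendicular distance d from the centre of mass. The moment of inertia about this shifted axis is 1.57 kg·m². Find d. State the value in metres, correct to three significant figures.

0.660

About the centre-of-mass axis, I_cm = (1/2)MR² = (1/2)(2.8)(0.5)² = 0.35 kg·m².
Parallel axis theorem: I = I_cm + Md², so Md² = 1.57 − 0.35 = 1.22 kg·m².
d = √(1.22 / 2.8) = 0.66009 m.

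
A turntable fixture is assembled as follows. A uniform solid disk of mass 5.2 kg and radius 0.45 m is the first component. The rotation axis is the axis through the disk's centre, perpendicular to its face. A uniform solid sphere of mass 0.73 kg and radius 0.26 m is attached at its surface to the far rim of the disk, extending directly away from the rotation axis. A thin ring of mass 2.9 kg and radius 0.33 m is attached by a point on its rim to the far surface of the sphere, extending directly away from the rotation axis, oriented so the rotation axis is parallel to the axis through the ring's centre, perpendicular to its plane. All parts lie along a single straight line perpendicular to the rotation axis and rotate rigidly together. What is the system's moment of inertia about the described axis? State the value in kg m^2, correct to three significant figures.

Solid disk: I_cm = (1/2)MR² = (1/2)(5.2)(0.45)² = 0.5265 kg m^2; axis through the centre, so I = 0.5265 kg m^2.
Solid sphere: I_cm = (2/5)MR² = (2/5)(0.73)(0.26)² = 0.019739 kg m^2; centre at d = 0.45 + 0.26 = 0.71 m, so the parallel axis theorem gives I = 0.019739 + (0.73)(0.71)² = 0.38773 kg m^2.
Thin ring: I_cm = MR² = (2.9)(0.33)² = 0.31581 kg m^2; centre at d = 0.45 + 0.26 + 0.26 + 0.33 = 1.3 m, so the parallel axis theorem gives I = 0.31581 + (2.9)(1.3)² = 5.2168 kg m^2.
Total I = 0.5265 + 0.38773 + 5.2168 = 6.131 kg m^2.

6.13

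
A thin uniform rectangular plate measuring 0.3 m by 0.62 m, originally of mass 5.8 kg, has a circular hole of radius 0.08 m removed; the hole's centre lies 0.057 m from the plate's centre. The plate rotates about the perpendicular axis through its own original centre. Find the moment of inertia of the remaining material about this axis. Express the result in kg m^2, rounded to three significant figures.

Unpierced body about its centre: I₀ = (1/12)M(a²+b²) = (1/12)(5.8)[(0.3)² + (0.62)²] = 0.22929 kg m^2.
The removed disk has mass m = M·πr²/(ab) = (5.8)·π(0.08)²/(0.3·0.62) = 0.62697 kg (same uniform areal density).
Its moment of inertia about the rotation axis (parallel-axis theorem): I_hole = (1/2)mr² + md² = (1/2)(0.62697)(0.08)² + (0.62697)(0.057)² = 0.0040433 kg m^2.
Treating the hole as negative mass, I = I₀ − I_hole = 0.22929 − 0.0040433 = 0.22525 kg m^2.

0.225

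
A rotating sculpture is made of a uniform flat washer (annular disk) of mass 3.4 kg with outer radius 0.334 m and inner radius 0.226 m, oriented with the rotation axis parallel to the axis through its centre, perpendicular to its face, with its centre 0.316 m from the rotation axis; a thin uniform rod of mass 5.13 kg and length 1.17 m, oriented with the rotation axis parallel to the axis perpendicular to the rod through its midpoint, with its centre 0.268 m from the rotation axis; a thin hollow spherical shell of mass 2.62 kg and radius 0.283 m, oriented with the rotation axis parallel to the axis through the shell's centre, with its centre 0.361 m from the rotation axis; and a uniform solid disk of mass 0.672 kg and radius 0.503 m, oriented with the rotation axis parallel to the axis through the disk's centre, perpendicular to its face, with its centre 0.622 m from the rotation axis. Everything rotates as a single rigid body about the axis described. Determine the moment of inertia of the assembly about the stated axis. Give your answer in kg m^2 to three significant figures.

Annular disk: I_cm = (1/2)M(R²+r²) = (1/2)(3.4)[(0.334)² + (0.226)²] = 0.27647 kg m^2; centre at d = 0.316 m, so the parallel axis theorem gives I = 0.27647 + (3.4)(0.316)² = 0.61598 kg m^2.
Thin rod: I_cm = (1/12)ML² = (1/12)(5.13)(1.17)² = 0.5852 kg m^2; centre at d = 0.268 m, so the parallel axis theorem gives I = 0.5852 + (5.13)(0.268)² = 0.95366 kg m^2.
Spherical shell: I_cm = (2/3)MR² = (2/3)(2.62)(0.283)² = 0.13989 kg m^2; centre at d = 0.361 m, so the parallel axis theorem gives I = 0.13989 + (2.62)(0.361)² = 0.48133 kg m^2.
Solid disk: I_cm = (1/2)MR² = (1/2)(0.672)(0.503)² = 0.085011 kg m^2; centre at d = 0.622 m, so the parallel axis theorem gives I = 0.085011 + (0.672)(0.622)² = 0.345 kg m^2.
Total I = 0.61598 + 0.95366 + 0.48133 + 0.345 = 2.396 kg m^2.

2.40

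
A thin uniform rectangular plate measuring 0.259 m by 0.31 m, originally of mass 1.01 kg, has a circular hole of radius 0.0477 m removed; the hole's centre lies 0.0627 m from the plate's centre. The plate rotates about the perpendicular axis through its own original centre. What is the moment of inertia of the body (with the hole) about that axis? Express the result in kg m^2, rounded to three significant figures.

Unpierced body about its centre: I₀ = (1/12)M(a²+b²) = (1/12)(1.01)[(0.259)² + (0.31)²] = 0.013734 kg m^2.
The removed disk has mass m = M·πr²/(ab) = (1.01)·π(0.0477)²/(0.259·0.31) = 0.089918 kg (same uniform areal density).
Its moment of inertia about the rotation axis (parallel-axis theorem): I_hole = (1/2)mr² + md² = (1/2)(0.089918)(0.0477)² + (0.089918)(0.0627)² = 0.00045579 kg m^2.
Treating the hole as negative mass, I = I₀ − I_hole = 0.013734 − 0.00045579 = 0.013279 kg m^2.

0.0133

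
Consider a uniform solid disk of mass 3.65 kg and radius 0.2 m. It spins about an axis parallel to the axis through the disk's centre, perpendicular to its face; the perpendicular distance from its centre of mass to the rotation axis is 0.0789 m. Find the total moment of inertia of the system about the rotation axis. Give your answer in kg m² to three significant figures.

0.0957

I_cm = (1/2)MR² = (1/2)(3.65)(0.2)² = 0.073 kg m²; centre at d = 0.0789 m, so I = I_cm + Md² gives I = 0.073 + (3.65)(0.0789)² = 0.095722 kg m².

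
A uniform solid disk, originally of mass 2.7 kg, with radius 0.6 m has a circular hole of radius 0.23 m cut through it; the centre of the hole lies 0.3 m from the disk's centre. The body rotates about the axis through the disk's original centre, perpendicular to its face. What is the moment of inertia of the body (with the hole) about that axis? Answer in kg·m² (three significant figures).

Unpierced body about its centre: I₀ = (1/2)MR² = (1/2)(2.7)(0.6)² = 0.486 kg·m².
The removed disk has mass m = M·(r/R)² = (2.7)(0.23/0.6)² = 0.39675 kg (same uniform areal density).
Its moment of inertia about the rotation axis (parallel-axis theorem): I_hole = (1/2)mr² + md² = (1/2)(0.39675)(0.23)² + (0.39675)(0.3)² = 0.046202 kg·m².
Treating the hole as negative mass, I = I₀ − I_hole = 0.486 − 0.046202 = 0.4398 kg·m².

0.440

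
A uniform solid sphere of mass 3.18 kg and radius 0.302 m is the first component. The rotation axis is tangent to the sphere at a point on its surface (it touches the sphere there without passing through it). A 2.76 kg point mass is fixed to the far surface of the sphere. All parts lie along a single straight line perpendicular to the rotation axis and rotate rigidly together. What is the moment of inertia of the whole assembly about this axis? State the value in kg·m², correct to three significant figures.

1.41

Solid sphere: I_cm = (2/5)MR² = (2/5)(3.18)(0.302)² = 0.11601 kg·m²; centre at d = 0.302 m, so I = I_cm + Md² gives I = 0.11601 + (3.18)(0.302)² = 0.40604 kg·m².
Point mass: I_cm = 0; centre at d = 0.302 + 0.302 = 0.604 m, so I = I_cm + Md² gives I = 0 + (2.76)(0.604)² = 1.0069 kg·m².
Total I = 0.40604 + 1.0069 = 1.4129 kg·m².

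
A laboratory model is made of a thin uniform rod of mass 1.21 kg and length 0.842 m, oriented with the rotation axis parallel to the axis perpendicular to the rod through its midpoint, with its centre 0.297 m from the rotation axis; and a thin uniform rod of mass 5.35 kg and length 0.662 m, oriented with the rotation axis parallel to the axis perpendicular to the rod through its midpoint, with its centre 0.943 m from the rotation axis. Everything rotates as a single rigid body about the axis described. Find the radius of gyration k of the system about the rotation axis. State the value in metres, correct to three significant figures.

Thin rod: I_cm = (1/12)ML² = (1/12)(1.21)(0.842)² = 0.071487 kg m^2; centre at d = 0.297 m, so I = I_cm + Md² gives I = 0.071487 + (1.21)(0.297)² = 0.17822 kg m^2.
Thin rod: I_cm = (1/12)ML² = (1/12)(5.35)(0.662)² = 0.19538 kg m^2; centre at d = 0.943 m, so I = I_cm + Md² gives I = 0.19538 + (5.35)(0.943)² = 4.9529 kg m^2.
Total I = 5.1311 kg m^2; total mass M = 6.56 kg.
k = √(I/M) = √(5.1311/6.56) = 0.88441 m.

0.884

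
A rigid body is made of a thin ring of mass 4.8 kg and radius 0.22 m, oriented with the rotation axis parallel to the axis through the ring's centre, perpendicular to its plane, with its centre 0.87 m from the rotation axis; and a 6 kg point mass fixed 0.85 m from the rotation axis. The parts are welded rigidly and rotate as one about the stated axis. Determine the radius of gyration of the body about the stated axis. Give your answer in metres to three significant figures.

Thin ring: I_cm = MR² = (4.8)(0.22)² = 0.23232 kg m^2; centre at d = 0.87 m, so the parallel axis theorem gives I = 0.23232 + (4.8)(0.87)² = 3.8654 kg m^2.
Point mass: I_cm = 0; centre at d = 0.85 m, so the parallel axis theorem gives I = 0 + (6)(0.85)² = 4.335 kg m^2.
Total I = 8.2004 kg m^2; total mass M = 10.8 kg.
k = √(I/M) = √(8.2004/10.8) = 0.87138 m.

0.871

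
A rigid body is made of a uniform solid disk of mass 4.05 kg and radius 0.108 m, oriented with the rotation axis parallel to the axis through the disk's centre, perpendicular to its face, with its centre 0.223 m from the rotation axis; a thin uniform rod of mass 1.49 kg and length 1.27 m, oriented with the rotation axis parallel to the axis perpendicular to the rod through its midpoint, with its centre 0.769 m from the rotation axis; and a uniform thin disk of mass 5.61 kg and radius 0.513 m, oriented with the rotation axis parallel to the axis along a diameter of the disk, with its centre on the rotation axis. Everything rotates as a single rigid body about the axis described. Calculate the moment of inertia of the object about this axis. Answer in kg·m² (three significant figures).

Solid disk: I_cm = (1/2)MR² = (1/2)(4.05)(0.108)² = 0.02362 kg·m²; centre at d = 0.223 m, so the parallel axis theorem gives I = 0.02362 + (4.05)(0.223)² = 0.22502 kg·m².
Thin rod: I_cm = (1/12)ML² = (1/12)(1.49)(1.27)² = 0.20027 kg·m²; centre at d = 0.769 m, so the parallel axis theorem gives I = 0.20027 + (1.49)(0.769)² = 1.0814 kg·m².
Thin disk: I_cm = (1/4)MR² = (1/4)(5.61)(0.513)² = 0.36909 kg·m²; axis through the centre, so I = 0.36909 kg·m².
Total I = 0.22502 + 1.0814 + 0.36909 = 1.6755 kg·m².

1.68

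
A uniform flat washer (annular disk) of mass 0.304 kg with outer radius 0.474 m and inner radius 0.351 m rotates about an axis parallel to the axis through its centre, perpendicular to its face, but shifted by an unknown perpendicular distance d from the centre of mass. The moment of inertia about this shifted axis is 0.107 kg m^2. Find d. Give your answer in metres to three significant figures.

0.422

About the centre-of-mass axis, I_cm = (1/2)M(R²+r²) = (1/2)(0.304)[(0.474)² + (0.351)²] = 0.052877 kg m^2.
Parallel axis theorem: I = I_cm + Md², so Md² = 0.107 − 0.052877 = 0.054123 kg m^2.
d = √(0.054123 / 0.304) = 0.42194 m.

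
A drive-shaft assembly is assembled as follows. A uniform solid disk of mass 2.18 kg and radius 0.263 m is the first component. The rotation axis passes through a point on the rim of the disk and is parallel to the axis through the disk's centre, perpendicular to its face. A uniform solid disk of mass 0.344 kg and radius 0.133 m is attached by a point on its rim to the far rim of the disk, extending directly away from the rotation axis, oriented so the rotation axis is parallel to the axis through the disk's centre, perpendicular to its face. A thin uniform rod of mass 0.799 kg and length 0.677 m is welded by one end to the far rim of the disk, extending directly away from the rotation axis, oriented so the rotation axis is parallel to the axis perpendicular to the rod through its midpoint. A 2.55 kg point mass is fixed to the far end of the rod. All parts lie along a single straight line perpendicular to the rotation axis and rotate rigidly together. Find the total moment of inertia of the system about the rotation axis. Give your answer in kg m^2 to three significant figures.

6.93

Solid disk: I_cm = (1/2)MR² = (1/2)(2.18)(0.263)² = 0.075394 kg m^2; centre at d = 0.263 m, so I = I_cm + Md² gives I = 0.075394 + (2.18)(0.263)² = 0.22618 kg m^2.
Solid disk: I_cm = (1/2)MR² = (1/2)(0.344)(0.133)² = 0.0030425 kg m^2; centre at d = 0.263 + 0.263 + 0.133 = 0.659 m, so I = I_cm + Md² gives I = 0.0030425 + (0.344)(0.659)² = 0.15244 kg m^2.
Thin rod: I_cm = (1/12)ML² = (1/12)(0.799)(0.677)² = 0.030517 kg m^2; centre at d = 0.263 + 0.263 + 0.133 + 0.133 + 0.3385 = 1.1305 m, so I = I_cm + Md² gives I = 0.030517 + (0.799)(1.1305)² = 1.0517 kg m^2.
Point mass: I_cm = 0; centre at d = 0.263 + 0.263 + 0.133 + 0.133 + 0.3385 + 0.3385 = 1.469 m, so I = I_cm + Md² gives I = 0 + (2.55)(1.469)² = 5.5028 kg m^2.
Total I = 0.22618 + 0.15244 + 1.0517 + 5.5028 = 6.9331 kg m^2.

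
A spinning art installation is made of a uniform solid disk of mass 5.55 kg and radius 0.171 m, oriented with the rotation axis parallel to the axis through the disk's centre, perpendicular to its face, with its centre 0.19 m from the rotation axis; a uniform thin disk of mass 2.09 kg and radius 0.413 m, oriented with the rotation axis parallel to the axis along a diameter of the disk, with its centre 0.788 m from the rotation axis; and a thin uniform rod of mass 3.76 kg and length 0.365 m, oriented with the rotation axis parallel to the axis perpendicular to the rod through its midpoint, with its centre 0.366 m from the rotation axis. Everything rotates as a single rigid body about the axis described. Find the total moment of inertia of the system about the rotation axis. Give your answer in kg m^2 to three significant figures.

2.21

Solid disk: I_cm = (1/2)MR² = (1/2)(5.55)(0.171)² = 0.081144 kg m^2; centre at d = 0.19 m, so the parallel axis theorem gives I = 0.081144 + (5.55)(0.19)² = 0.2815 kg m^2.
Thin disk: I_cm = (1/4)MR² = (1/4)(2.09)(0.413)² = 0.089122 kg m^2; centre at d = 0.788 m, so the parallel axis theorem gives I = 0.089122 + (2.09)(0.788)² = 1.3869 kg m^2.
Thin rod: I_cm = (1/12)ML² = (1/12)(3.76)(0.365)² = 0.041744 kg m^2; centre at d = 0.366 m, so the parallel axis theorem gives I = 0.041744 + (3.76)(0.366)² = 0.54542 kg m^2.
Total I = 0.2815 + 1.3869 + 0.54542 = 2.2138 kg m^2.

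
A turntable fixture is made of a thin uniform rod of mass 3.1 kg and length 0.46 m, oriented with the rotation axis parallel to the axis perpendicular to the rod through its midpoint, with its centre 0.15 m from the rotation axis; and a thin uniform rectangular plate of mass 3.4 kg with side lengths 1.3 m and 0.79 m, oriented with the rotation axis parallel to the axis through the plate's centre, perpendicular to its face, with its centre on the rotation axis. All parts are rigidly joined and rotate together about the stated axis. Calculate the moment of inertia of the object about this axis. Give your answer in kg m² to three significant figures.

0.780

Thin rod: I_cm = (1/12)ML² = (1/12)(3.1)(0.46)² = 0.054663 kg m²; centre at d = 0.15 m, so I = I_cm + Md² gives I = 0.054663 + (3.1)(0.15)² = 0.12441 kg m².
Rectangular plate: I_cm = (1/12)M(a²+b²) = (1/12)(3.4)[(1.3)² + (0.79)²] = 0.65566 kg m²; axis through the centre, so I = 0.65566 kg m².
Total I = 0.12441 + 0.65566 = 0.78008 kg m².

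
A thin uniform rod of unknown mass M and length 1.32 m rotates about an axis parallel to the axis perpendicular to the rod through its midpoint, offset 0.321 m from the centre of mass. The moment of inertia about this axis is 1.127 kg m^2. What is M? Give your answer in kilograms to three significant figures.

4.54

I = I_cm + Md² = (1/12)ML² + Md² = M·[0.0833333·(1.32)² + (0.321)²] = M·0.24824.
So M = 1.127 / 0.24824 = 4.5399 kg.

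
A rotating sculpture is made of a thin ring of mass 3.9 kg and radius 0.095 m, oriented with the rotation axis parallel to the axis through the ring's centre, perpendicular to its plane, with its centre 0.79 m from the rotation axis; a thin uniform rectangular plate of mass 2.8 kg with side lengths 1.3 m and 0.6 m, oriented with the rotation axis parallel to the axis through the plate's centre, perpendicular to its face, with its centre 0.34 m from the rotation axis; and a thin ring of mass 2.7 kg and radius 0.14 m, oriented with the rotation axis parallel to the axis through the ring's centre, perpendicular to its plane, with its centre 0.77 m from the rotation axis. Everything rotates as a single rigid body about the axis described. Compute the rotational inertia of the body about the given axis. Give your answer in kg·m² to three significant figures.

Thin ring: I_cm = MR² = (3.9)(0.095)² = 0.035197 kg·m²; centre at d = 0.79 m, so the parallel axis theorem gives I = 0.035197 + (3.9)(0.79)² = 2.4692 kg·m².
Rectangular plate: I_cm = (1/12)M(a²+b²) = (1/12)(2.8)[(1.3)² + (0.6)²] = 0.47833 kg·m²; centre at d = 0.34 m, so the parallel axis theorem gives I = 0.47833 + (2.8)(0.34)² = 0.80201 kg·m².
Thin ring: I_cm = MR² = (2.7)(0.14)² = 0.05292 kg·m²; centre at d = 0.77 m, so the parallel axis theorem gives I = 0.05292 + (2.7)(0.77)² = 1.6538 kg·m².
Total I = 2.4692 + 0.80201 + 1.6538 = 4.925 kg·m².

4.92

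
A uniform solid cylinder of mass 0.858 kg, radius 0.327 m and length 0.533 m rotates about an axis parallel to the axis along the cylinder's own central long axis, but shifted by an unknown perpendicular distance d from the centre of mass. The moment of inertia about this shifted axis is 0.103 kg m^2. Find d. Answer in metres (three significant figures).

About the centre-of-mass axis, I_cm = (1/2)MR² = (1/2)(0.858)(0.327)² = 0.045873 kg m^2.
Parallel axis theorem: I = I_cm + Md², so Md² = 0.103 − 0.045873 = 0.057127 kg m^2.
d = √(0.057127 / 0.858) = 0.25804 m.

0.258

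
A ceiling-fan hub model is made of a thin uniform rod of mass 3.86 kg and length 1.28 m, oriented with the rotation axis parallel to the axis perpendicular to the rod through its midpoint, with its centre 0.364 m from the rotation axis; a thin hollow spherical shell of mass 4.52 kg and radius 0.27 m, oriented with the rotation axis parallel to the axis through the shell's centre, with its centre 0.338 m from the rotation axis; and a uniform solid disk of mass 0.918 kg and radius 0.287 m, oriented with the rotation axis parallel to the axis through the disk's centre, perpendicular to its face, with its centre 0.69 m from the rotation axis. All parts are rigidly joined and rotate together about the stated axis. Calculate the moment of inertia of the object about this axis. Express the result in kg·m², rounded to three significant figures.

2.25

Thin rod: I_cm = (1/12)ML² = (1/12)(3.86)(1.28)² = 0.52702 kg·m²; centre at d = 0.364 m, so I = I_cm + Md² gives I = 0.52702 + (3.86)(0.364)² = 1.0385 kg·m².
Spherical shell: I_cm = (2/3)MR² = (2/3)(4.52)(0.27)² = 0.21967 kg·m²; centre at d = 0.338 m, so I = I_cm + Md² gives I = 0.21967 + (4.52)(0.338)² = 0.73605 kg·m².
Solid disk: I_cm = (1/2)MR² = (1/2)(0.918)(0.287)² = 0.037807 kg·m²; centre at d = 0.69 m, so I = I_cm + Md² gives I = 0.037807 + (0.918)(0.69)² = 0.47487 kg·m².
Total I = 1.0385 + 0.73605 + 0.47487 = 2.2494 kg·m².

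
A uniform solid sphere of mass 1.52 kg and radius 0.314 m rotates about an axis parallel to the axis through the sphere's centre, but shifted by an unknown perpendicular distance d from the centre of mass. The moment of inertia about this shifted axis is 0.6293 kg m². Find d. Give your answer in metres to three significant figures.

About the centre-of-mass axis, I_cm = (2/5)MR² = (2/5)(1.52)(0.314)² = 0.059946 kg m².
Parallel axis theorem: I = I_cm + Md², so Md² = 0.6293 − 0.059946 = 0.56935 kg m².
d = √(0.56935 / 1.52) = 0.61203 m.

0.612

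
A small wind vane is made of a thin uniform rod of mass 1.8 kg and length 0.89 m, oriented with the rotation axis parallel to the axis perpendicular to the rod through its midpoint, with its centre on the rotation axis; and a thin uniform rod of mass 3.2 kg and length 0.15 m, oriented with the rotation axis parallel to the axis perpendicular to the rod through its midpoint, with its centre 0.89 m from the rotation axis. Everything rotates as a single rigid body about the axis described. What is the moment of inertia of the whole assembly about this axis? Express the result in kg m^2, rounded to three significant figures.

Thin rod: I_cm = (1/12)ML² = (1/12)(1.8)(0.89)² = 0.11882 kg m^2; axis through the centre, so I = 0.11882 kg m^2.
Thin rod: I_cm = (1/12)ML² = (1/12)(3.2)(0.15)² = 0.006 kg m^2; centre at d = 0.89 m, so I = I_cm + Md² gives I = 0.006 + (3.2)(0.89)² = 2.5407 kg m^2.
Total I = 0.11882 + 2.5407 = 2.6595 kg m^2.

2.66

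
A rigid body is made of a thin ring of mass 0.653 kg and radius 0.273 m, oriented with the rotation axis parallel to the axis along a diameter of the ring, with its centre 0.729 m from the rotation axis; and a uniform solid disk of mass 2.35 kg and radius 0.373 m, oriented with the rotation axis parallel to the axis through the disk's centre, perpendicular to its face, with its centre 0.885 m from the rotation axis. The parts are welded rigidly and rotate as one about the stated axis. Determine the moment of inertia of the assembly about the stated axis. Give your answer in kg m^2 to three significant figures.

Thin ring: I_cm = (1/2)MR² = (1/2)(0.653)(0.273)² = 0.024334 kg m^2; centre at d = 0.729 m, so I = I_cm + Md² gives I = 0.024334 + (0.653)(0.729)² = 0.37136 kg m^2.
Solid disk: I_cm = (1/2)MR² = (1/2)(2.35)(0.373)² = 0.16348 kg m^2; centre at d = 0.885 m, so I = I_cm + Md² gives I = 0.16348 + (2.35)(0.885)² = 2.0041 kg m^2.
Total I = 0.37136 + 2.0041 = 2.3754 kg m^2.

2.38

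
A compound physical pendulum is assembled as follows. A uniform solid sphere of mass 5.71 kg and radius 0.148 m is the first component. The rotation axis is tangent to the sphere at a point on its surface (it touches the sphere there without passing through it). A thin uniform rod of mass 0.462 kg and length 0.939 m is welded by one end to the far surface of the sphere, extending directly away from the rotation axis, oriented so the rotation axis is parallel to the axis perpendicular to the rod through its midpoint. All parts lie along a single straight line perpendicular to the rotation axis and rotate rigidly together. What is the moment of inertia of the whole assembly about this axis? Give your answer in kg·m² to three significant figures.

0.480

Solid sphere: I_cm = (2/5)MR² = (2/5)(5.71)(0.148)² = 0.050029 kg·m²; centre at d = 0.148 m, so I = I_cm + Md² gives I = 0.050029 + (5.71)(0.148)² = 0.1751 kg·m².
Thin rod: I_cm = (1/12)ML² = (1/12)(0.462)(0.939)² = 0.033946 kg·m²; centre at d = 0.148 + 0.148 + 0.4695 = 0.7655 m, so I = I_cm + Md² gives I = 0.033946 + (0.462)(0.7655)² = 0.30467 kg·m².
Total I = 0.1751 + 0.30467 = 0.47977 kg·m².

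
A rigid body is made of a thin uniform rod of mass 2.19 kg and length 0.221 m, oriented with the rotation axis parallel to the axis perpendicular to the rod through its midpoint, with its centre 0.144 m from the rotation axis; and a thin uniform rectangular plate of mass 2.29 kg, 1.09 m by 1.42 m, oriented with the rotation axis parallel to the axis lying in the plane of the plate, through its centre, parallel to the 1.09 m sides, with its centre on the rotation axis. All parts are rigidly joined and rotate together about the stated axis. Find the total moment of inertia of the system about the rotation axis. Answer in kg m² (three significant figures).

0.439

Thin rod: I_cm = (1/12)ML² = (1/12)(2.19)(0.221)² = 0.0089135 kg m²; centre at d = 0.144 m, so the parallel axis theorem gives I = 0.0089135 + (2.19)(0.144)² = 0.054325 kg m².
Rectangular plate: I_cm = (1/12)Mb² = (1/12)(2.29)(1.42)² = 0.3848 kg m²; axis through the centre, so I = 0.3848 kg m².
Total I = 0.054325 + 0.3848 = 0.43912 kg m².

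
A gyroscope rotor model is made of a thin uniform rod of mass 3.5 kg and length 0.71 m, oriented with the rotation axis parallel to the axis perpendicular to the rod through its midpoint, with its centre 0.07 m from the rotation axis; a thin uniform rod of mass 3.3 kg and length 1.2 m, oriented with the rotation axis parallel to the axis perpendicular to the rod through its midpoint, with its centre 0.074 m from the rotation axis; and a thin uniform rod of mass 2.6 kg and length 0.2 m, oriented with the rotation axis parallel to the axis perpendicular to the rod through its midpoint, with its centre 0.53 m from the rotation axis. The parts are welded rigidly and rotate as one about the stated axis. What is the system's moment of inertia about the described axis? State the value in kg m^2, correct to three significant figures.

1.32

Thin rod: I_cm = (1/12)ML² = (1/12)(3.5)(0.71)² = 0.14703 kg m^2; centre at d = 0.07 m, so the parallel axis theorem gives I = 0.14703 + (3.5)(0.07)² = 0.16418 kg m^2.
Thin rod: I_cm = (1/12)ML² = (1/12)(3.3)(1.2)² = 0.396 kg m^2; centre at d = 0.074 m, so the parallel axis theorem gives I = 0.396 + (3.3)(0.074)² = 0.41407 kg m^2.
Thin rod: I_cm = (1/12)ML² = (1/12)(2.6)(0.2)² = 0.0086667 kg m^2; centre at d = 0.53 m, so the parallel axis theorem gives I = 0.0086667 + (2.6)(0.53)² = 0.73901 kg m^2.
Total I = 0.16418 + 0.41407 + 0.73901 = 1.3173 kg m^2.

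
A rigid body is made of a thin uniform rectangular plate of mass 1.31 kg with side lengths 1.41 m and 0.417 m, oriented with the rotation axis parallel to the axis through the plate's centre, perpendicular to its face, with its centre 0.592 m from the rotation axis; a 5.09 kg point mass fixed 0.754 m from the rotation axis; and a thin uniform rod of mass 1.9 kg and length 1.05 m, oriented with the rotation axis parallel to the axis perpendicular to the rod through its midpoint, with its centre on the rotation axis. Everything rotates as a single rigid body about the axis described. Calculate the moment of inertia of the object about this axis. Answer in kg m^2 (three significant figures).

3.76

Rectangular plate: I_cm = (1/12)M(a²+b²) = (1/12)(1.31)[(1.41)² + (0.417)²] = 0.23602 kg m^2; centre at d = 0.592 m, so the parallel axis theorem gives I = 0.23602 + (1.31)(0.592)² = 0.69512 kg m^2.
Point mass: I_cm = 0; centre at d = 0.754 m, so the parallel axis theorem gives I = 0 + (5.09)(0.754)² = 2.8937 kg m^2.
Thin rod: I_cm = (1/12)ML² = (1/12)(1.9)(1.05)² = 0.17456 kg m^2; axis through the centre, so I = 0.17456 kg m^2.
Total I = 0.69512 + 2.8937 + 0.17456 = 3.7634 kg m^2.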